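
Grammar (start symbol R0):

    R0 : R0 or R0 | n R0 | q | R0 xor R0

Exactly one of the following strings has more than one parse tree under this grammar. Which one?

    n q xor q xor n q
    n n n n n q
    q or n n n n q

n q xor q xor n q: 5 trees
n n n n n q: 1 tree
q or n n n n q: 1 tree

n q xor q xor n q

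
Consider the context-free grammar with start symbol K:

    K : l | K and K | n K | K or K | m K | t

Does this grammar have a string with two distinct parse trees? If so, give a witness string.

Ambiguous

Witness: m l and l

Derivation 1: K ⇒ K and K ⇒ m K and K ⇒ m l and K ⇒ m l and l
Derivation 2: K ⇒ m K ⇒ m K and K ⇒ m l and K ⇒ m l and l

Two distinct leftmost derivations for the same string.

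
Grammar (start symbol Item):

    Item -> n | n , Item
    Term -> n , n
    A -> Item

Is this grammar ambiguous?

Unambiguous

(Term, A are unreachable from Item, so their rules don't affect L(Item).) The reachable grammar is A → atom sep A | atom. Each atom is followed by either the separator (recurse) or end-of-string (stop) — no choice point.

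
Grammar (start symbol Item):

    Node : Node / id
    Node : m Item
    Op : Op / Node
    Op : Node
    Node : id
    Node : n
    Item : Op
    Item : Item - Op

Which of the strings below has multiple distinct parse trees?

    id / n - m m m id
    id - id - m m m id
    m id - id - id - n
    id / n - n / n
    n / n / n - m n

id / n - m m m id: 1 tree
id - id - m m m id: 1 tree
m id - id - id - n: 4 trees
id / n - n / n: 1 tree
n / n / n - m n: 1 tree

m id - id - id - n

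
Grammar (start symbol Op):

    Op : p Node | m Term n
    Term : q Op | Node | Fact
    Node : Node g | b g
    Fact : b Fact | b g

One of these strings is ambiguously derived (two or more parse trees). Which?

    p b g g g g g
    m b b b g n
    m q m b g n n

p b g g g g g: 1 tree
m b b b g n: 1 tree
m q m b g n n: 2 trees

m q m b g n n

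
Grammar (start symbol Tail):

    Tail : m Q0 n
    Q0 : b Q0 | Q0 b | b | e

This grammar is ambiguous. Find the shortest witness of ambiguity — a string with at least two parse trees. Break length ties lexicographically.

length 3: no string has ≥2 trees
length 4: m b b n has 2 parse trees

Two derivations of m b b n:
  Tail ⇒ m Q0 n ⇒ m b Q0 n ⇒ m b b n
  Tail ⇒ m Q0 n ⇒ m Q0 b n ⇒ m b b n

m b b n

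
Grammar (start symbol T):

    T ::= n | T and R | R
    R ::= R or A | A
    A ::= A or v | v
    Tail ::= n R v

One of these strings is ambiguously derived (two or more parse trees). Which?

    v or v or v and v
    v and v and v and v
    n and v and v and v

v or v or v and v

v or v or v and v: 4 trees
v and v and v and v: 1 tree
n and v and v and v: 1 tree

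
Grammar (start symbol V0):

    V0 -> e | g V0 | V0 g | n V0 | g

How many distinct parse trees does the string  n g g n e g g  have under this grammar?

Parse trees for n g g n e g g (showing first 6 of 15):
  [V0 [V0 [V0 n [V0 g [V0 g [V0 n [V0 e]]]]] g] g]
  [V0 [V0 n [V0 g [V0 g [V0 [V0 n [V0 e]] g]]]] g]
  [V0 [V0 n [V0 g [V0 g [V0 n [V0 [V0 e] g]]]]] g]
  [V0 [V0 n [V0 g [V0 [V0 g [V0 n [V0 e]]] g]]] g]
  [V0 [V0 n [V0 [V0 g [V0 g [V0 n [V0 e]]]] g]] g]
  [V0 n [V0 g [V0 g [V0 [V0 [V0 n [V0 e]] g] g]]]]

15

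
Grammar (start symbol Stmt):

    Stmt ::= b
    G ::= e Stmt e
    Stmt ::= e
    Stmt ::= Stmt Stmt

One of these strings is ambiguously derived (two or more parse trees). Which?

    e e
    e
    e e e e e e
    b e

e e: 1 tree
e: 1 tree
e e e e e e: 42 trees
b e: 1 tree

e e e e e e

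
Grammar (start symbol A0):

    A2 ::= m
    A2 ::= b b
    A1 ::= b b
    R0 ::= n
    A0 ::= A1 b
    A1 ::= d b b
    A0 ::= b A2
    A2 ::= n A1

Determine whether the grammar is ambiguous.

Witness: b b b

Derivation 1: A0 ⇒ A1 b ⇒ b b b
Derivation 2: A0 ⇒ b A2 ⇒ b b b

Two distinct leftmost derivations for the same string.

Ambiguous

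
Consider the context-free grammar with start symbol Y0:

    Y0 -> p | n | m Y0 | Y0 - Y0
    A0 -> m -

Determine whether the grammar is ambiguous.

Ambiguous

Witness: m n - n

Derivation 1: Y0 ⇒ m Y0 ⇒ m Y0 - Y0 ⇒ m n - Y0 ⇒ m n - n
Derivation 2: Y0 ⇒ Y0 - Y0 ⇒ m Y0 - Y0 ⇒ m n - Y0 ⇒ m n - n

Two distinct leftmost derivations for the same string.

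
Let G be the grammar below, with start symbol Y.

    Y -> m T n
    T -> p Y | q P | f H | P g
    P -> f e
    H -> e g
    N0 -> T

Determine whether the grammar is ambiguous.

Ambiguous

Witness: m f e g n

Derivation 1: Y ⇒ m T n ⇒ m f H n ⇒ m f e g n
Derivation 2: Y ⇒ m T n ⇒ m P g n ⇒ m f e g n

Two distinct leftmost derivations for the same string.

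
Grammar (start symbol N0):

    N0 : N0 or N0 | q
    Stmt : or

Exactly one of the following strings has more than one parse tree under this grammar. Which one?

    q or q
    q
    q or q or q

q or q: 1 tree
q: 1 tree
q or q or q: 2 trees

q or q or q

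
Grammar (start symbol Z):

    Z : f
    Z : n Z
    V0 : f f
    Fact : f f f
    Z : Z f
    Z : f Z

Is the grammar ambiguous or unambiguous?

Ambiguous

Witness: f f

Derivation 1: Z ⇒ Z f ⇒ f f
Derivation 2: Z ⇒ f Z ⇒ f f

Two distinct leftmost derivations for the same string.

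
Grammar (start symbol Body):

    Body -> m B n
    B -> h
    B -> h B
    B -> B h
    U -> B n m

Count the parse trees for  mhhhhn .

Parse trees for mhhhhn:
  [Body m [B h [B h [B h [B h]]]] n]
  [Body m [B h [B h [B [B h] h]]] n]
  [Body m [B h [B [B h [B h]] h]] n]
  [Body m [B h [B [B [B h] h] h]] n]
  [Body m [B [B h [B h [B h]]] h] n]
  [Body m [B [B h [B [B h] h]] h] n]
  [Body m [B [B [B h [B h]] h] h] n]
  [Body m [B [B [B [B h] h] h] h] n]

8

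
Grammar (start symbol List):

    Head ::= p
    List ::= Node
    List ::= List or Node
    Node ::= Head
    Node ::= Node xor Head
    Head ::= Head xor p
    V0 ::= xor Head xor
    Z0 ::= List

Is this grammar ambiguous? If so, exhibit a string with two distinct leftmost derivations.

Witness: p xor p

Derivation 1: List ⇒ Node ⇒ Head ⇒ Head xor p ⇒ p xor p
Derivation 2: List ⇒ Node ⇒ Node xor Head ⇒ Head xor Head ⇒ p xor Head ⇒ p xor p

Two distinct leftmost derivations for the same string.

Ambiguous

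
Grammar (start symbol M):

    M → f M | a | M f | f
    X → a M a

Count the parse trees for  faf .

2

Parse trees for faf:
  [M f [M [M a] f]]
  [M [M f [M a]] f]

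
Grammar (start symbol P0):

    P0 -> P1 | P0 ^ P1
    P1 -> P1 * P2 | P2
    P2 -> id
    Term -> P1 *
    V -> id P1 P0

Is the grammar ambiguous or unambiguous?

(Term, V are unreachable from P0, so their rules don't affect L(P0).) The grammar is stratified — P0 handles '^' (left-recursive), P1 handles '*', P2 atoms. Each operator has a fixed associativity and precedence level, so every string has one parse.

Unambiguous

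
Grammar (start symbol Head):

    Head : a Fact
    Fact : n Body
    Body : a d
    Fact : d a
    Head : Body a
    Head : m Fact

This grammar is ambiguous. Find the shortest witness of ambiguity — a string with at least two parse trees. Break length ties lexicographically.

length 3: a d a has 2 parse trees

Two derivations of a d a:
  Head ⇒ a Fact ⇒ a d a
  Head ⇒ Body a ⇒ a d a

a d a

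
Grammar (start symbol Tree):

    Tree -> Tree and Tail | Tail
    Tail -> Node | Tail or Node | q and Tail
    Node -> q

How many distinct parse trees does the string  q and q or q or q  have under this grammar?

Parse trees for q and q or q or q:
  [Tree [Tree [Tail [Node q]]] and [Tail [Tail [Tail [Node q]] or [Node q]] or [Node q]]]
  [Tree [Tail [Tail [Tail q and [Tail [Node q]]] or [Node q]] or [Node q]]]
  [Tree [Tail [Tail q and [Tail [Tail [Node q]] or [Node q]]] or [Node q]]]
  [Tree [Tail q and [Tail [Tail [Tail [Node q]] or [Node q]] or [Node q]]]]

4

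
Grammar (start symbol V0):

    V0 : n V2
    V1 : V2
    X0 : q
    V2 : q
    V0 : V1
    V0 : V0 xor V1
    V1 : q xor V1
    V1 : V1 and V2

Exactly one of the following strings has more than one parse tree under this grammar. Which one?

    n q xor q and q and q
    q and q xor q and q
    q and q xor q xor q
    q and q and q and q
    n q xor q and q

q and q xor q xor q

n q xor q and q and q: 1 tree
q and q xor q and q: 1 tree
q and q xor q xor q: 2 trees
q and q and q and q: 1 tree
n q xor q and q: 1 tree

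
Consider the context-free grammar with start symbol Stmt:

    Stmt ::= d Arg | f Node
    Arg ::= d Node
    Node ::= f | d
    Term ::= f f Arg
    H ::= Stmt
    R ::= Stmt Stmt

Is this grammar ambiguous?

Only Stmt, Arg, Node are reachable from Stmt; ignoring the rest: Restricted to the reachable nonterminals, every rule has the form A → t or A → t B, and no two rules for the same A share a first terminal. The grammar encodes a DFA — one run per string.

Unambiguous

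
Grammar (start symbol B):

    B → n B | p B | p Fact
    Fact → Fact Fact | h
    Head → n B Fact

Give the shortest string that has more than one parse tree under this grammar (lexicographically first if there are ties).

p h h h

length 2: no string has ≥2 trees
length 3: no string has ≥2 trees
length 4: p h h h has 2 parse trees

Two derivations of p h h h:
  B ⇒ p Fact ⇒ p Fact Fact ⇒ p Fact Fact Fact ⇒ p h Fact Fact ⇒ p h h Fact ⇒ p h h h
  B ⇒ p Fact ⇒ p Fact Fact ⇒ p h Fact ⇒ p h Fact Fact ⇒ p h h Fact ⇒ p h h h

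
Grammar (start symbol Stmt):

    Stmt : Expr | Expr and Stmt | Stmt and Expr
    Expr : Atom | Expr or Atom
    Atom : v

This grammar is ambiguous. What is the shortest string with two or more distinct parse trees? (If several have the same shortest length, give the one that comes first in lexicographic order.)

length 1: no string has ≥2 trees
length 3: v and v has 2 parse trees

Two derivations of v and v:
  Stmt ⇒ Expr and Stmt ⇒ Atom and Stmt ⇒ v and Stmt ⇒ v and Expr ⇒ v and Atom ⇒ v and v
  Stmt ⇒ Stmt and Expr ⇒ Expr and Expr ⇒ Atom and Expr ⇒ v and Expr ⇒ v and Atom ⇒ v and v

v and v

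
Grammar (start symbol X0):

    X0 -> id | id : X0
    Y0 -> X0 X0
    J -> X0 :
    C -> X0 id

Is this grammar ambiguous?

Only X0 is reachable from X0; ignoring the rest: Right-recursive list with a separator: after each atom, whether the separator follows determines the rule. One parse per string.

Unambiguous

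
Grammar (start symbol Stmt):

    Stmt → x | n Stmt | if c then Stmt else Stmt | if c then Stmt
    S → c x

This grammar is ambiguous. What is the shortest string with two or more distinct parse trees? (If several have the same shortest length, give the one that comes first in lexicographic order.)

if c then if c then x else x

length 1: no string has ≥2 trees
length 2: no string has ≥2 trees
length 3: no string has ≥2 trees
length 4: no string has ≥2 trees
length 5: no string has ≥2 trees
length 6: no string has ≥2 trees
length 7: no string has ≥2 trees
length 8: no string has ≥2 trees
length 9: if c then if c then x else x has 2 parse trees

Two derivations of if c then if c then x else x:
  Stmt ⇒ if c then Stmt else Stmt ⇒ if c then if c then Stmt else Stmt ⇒ if c then if c then x else Stmt ⇒ if c then if c then x else x
  Stmt ⇒ if c then Stmt ⇒ if c then if c then Stmt else Stmt ⇒ if c then if c then x else Stmt ⇒ if c then if c then x else x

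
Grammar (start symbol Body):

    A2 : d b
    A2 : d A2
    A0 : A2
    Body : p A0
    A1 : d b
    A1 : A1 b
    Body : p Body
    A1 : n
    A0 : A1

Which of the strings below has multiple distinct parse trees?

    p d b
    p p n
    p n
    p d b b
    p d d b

p d b

p d b: 2 trees
p p n: 1 tree
p n: 1 tree
p d b b: 1 tree
p d d b: 1 tree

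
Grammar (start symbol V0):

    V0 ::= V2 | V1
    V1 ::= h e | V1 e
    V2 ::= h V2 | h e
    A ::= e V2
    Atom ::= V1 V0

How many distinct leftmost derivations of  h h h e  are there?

Parse trees for h h h e:
  [V0 [V2 h [V2 h [V2 h e]]]]

1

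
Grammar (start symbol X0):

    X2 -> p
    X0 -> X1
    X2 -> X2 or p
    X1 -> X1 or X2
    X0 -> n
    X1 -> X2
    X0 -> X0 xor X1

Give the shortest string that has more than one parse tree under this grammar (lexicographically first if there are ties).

p or p

length 1: no string has ≥2 trees
length 3: p or p has 2 parse trees

Two derivations of p or p:
  X0 ⇒ X1 ⇒ X1 or X2 ⇒ X2 or X2 ⇒ p or X2 ⇒ p or p
  X0 ⇒ X1 ⇒ X2 ⇒ X2 or p ⇒ p or p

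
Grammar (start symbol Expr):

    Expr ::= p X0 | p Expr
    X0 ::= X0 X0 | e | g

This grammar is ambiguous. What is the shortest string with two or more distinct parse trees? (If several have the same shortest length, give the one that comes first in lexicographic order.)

length 2: no string has ≥2 trees
length 3: no string has ≥2 trees
length 4: p e e e has 2 parse trees

Two derivations of p e e e:
  Expr ⇒ p X0 ⇒ p X0 X0 ⇒ p X0 X0 X0 ⇒ p e X0 X0 ⇒ p e e X0 ⇒ p e e e
  Expr ⇒ p X0 ⇒ p X0 X0 ⇒ p e X0 ⇒ p e X0 X0 ⇒ p e e X0 ⇒ p e e e

p e e e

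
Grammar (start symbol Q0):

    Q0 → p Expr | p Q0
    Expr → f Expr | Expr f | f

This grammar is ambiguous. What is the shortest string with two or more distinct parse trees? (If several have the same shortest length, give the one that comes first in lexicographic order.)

length 2: no string has ≥2 trees
length 3: p f f has 2 parse trees

Two derivations of p f f:
  Q0 ⇒ p Expr ⇒ p f Expr ⇒ p f f
  Q0 ⇒ p Expr ⇒ p Expr f ⇒ p f f

p f f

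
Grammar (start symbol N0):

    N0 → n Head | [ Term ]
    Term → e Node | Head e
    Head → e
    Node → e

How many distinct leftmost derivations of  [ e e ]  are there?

Parse trees for [ e e ]:
  [N0 [ [Term e [Node e]] ]]
  [N0 [ [Term [Head e] e] ]]

2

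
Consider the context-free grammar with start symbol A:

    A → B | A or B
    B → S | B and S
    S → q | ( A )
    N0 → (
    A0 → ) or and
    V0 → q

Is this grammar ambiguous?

Unambiguous

Only A, B, S are reachable from A; ignoring the rest: A → A or B | B  ;  B → B and S | S  — a left-associative chain with S at the bottom. Each string factors uniquely by precedence.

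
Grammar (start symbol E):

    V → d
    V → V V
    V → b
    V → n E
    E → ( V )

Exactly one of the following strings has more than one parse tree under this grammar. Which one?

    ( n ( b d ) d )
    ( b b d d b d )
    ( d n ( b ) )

( b b d d b d )

( n ( b d ) d ): 1 tree
( b b d d b d ): 42 trees
( d n ( b ) ): 1 tree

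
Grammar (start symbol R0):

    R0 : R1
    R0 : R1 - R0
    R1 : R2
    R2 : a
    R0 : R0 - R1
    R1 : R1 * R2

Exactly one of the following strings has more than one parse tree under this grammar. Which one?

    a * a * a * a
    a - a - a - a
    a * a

a * a * a * a: 1 tree
a - a - a - a: 8 trees
a * a: 1 tree

a - a - a - a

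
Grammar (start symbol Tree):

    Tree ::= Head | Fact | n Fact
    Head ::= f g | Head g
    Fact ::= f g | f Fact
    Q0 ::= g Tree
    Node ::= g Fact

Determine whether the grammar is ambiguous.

Witness: f g

Derivation 1: Tree ⇒ Head ⇒ f g
Derivation 2: Tree ⇒ Fact ⇒ f g

Two distinct leftmost derivations for the same string.

Ambiguous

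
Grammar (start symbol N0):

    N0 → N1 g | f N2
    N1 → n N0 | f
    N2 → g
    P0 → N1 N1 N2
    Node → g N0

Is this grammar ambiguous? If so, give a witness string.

Witness: f g

Derivation 1: N0 ⇒ N1 g ⇒ f g
Derivation 2: N0 ⇒ f N2 ⇒ f g

Two distinct leftmost derivations for the same string.

Ambiguous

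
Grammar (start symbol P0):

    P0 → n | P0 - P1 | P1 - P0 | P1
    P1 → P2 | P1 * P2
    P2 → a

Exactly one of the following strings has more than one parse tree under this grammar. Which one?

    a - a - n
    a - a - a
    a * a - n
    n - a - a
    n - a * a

a - a - n: 1 tree
a - a - a: 4 trees
a * a - n: 1 tree
n - a - a: 1 tree
n - a * a: 1 tree

a - a - a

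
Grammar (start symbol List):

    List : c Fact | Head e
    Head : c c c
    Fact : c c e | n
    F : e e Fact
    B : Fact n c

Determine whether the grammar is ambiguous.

Witness: c c c e

Derivation 1: List ⇒ c Fact ⇒ c c c e
Derivation 2: List ⇒ Head e ⇒ c c c e

Two distinct leftmost derivations for the same string.

Ambiguous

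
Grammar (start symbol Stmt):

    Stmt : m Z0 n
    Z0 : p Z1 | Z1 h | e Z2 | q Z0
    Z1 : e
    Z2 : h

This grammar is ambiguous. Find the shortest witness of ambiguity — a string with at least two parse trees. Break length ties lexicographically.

m e h n

length 4: m e h n has 2 parse trees

Two derivations of m e h n:
  Stmt ⇒ m Z0 n ⇒ m Z1 h n ⇒ m e h n
  Stmt ⇒ m Z0 n ⇒ m e Z2 n ⇒ m e h n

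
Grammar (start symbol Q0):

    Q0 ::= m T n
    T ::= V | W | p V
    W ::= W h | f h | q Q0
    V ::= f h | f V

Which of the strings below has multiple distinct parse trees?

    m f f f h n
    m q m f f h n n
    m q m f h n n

m q m f h n n

m f f f h n: 1 tree
m q m f f h n n: 1 tree
m q m f h n n: 2 trees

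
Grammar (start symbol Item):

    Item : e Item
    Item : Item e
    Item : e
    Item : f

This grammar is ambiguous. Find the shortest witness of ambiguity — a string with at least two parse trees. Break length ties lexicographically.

e e

length 1: no string has ≥2 trees
length 2: e e has 2 parse trees

Two derivations of e e:
  Item ⇒ e Item ⇒ e e
  Item ⇒ Item e ⇒ e e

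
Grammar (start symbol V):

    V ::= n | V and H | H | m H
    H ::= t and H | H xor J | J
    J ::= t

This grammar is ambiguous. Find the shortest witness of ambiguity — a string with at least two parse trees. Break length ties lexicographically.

t and t

length 1: no string has ≥2 trees
length 2: no string has ≥2 trees
length 3: t and t has 2 parse trees

Two derivations of t and t:
  V ⇒ V and H ⇒ H and H ⇒ J and H ⇒ t and H ⇒ t and J ⇒ t and t
  V ⇒ H ⇒ t and H ⇒ t and J ⇒ t and t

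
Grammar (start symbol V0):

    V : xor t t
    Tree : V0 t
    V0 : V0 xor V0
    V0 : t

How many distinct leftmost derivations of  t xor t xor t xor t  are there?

5

Parse trees for t xor t xor t xor t:
  [V0 [V0 t] xor [V0 [V0 t] xor [V0 [V0 t] xor [V0 t]]]]
  [V0 [V0 t] xor [V0 [V0 [V0 t] xor [V0 t]] xor [V0 t]]]
  [V0 [V0 [V0 t] xor [V0 t]] xor [V0 [V0 t] xor [V0 t]]]
  [V0 [V0 [V0 t] xor [V0 [V0 t] xor [V0 t]]] xor [V0 t]]
  [V0 [V0 [V0 [V0 t] xor [V0 t]] xor [V0 t]] xor [V0 t]]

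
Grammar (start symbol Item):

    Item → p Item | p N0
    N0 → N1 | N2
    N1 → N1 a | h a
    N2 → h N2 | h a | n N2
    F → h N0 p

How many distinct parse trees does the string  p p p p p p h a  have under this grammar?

Parse trees for p p p p p p h a:
  [Item p [Item p [Item p [Item p [Item p [Item p [N0 [N1 h a]]]]]]]]
  [Item p [Item p [Item p [Item p [Item p [Item p [N0 [N2 h a]]]]]]]]

2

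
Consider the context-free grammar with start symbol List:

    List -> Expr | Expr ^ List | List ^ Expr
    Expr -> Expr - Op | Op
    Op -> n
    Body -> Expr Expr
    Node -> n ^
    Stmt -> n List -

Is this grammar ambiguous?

Ambiguous

Witness: n ^ n

Derivation 1: List ⇒ Expr ^ List ⇒ Op ^ List ⇒ n ^ List ⇒ n ^ Expr ⇒ n ^ Op ⇒ n ^ n
Derivation 2: List ⇒ List ^ Expr ⇒ Expr ^ Expr ⇒ Op ^ Expr ⇒ n ^ Expr ⇒ n ^ Op ⇒ n ^ n

Two distinct leftmost derivations for the same string.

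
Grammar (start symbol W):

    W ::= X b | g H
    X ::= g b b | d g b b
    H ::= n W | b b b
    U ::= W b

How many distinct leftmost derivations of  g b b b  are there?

2

Parse trees for g b b b:
  [W [X g b b] b]
  [W g [H b b b]]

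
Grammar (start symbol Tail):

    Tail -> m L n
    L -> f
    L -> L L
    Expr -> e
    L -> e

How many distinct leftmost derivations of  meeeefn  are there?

Parse trees for meeeefn (showing first 6 of 14):
  [Tail m [L [L e] [L [L e] [L [L e] [L [L e] [L f]]]]] n]
  [Tail m [L [L e] [L [L e] [L [L [L e] [L e]] [L f]]]] n]
  [Tail m [L [L e] [L [L [L e] [L e]] [L [L e] [L f]]]] n]
  [Tail m [L [L e] [L [L [L e] [L [L e] [L e]]] [L f]]] n]
  [Tail m [L [L e] [L [L [L [L e] [L e]] [L e]] [L f]]] n]
  [Tail m [L [L [L e] [L e]] [L [L e] [L [L e] [L f]]]] n]

14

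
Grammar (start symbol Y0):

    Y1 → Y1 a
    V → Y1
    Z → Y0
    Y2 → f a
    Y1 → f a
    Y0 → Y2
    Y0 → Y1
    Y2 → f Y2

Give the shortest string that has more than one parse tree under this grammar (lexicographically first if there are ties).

length 2: f a has 2 parse trees

Two derivations of f a:
  Y0 ⇒ Y2 ⇒ f a
  Y0 ⇒ Y1 ⇒ f a

f a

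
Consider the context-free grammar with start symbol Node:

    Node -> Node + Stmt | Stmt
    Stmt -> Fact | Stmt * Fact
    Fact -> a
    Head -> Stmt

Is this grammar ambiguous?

Unambiguous

(Head is unreachable from Node, so its rules don't affect L(Node).) This is a standard precedence ladder (Node over Stmt over Fact), with each level left-recursive on its own operator ('+' at Node, '*' at Stmt). That structure is LR(1), hence unambiguous.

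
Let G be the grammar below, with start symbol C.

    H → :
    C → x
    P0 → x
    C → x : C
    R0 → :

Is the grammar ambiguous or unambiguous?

(H, R0, P0 are unreachable from C, so their rules don't affect L(C).) The reachable grammar is A → atom sep A | atom. Each atom is followed by either the separator (recurse) or end-of-string (stop) — no choice point.

Unambiguous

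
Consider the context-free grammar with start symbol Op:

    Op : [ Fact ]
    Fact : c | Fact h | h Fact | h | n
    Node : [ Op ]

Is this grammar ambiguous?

Ambiguous

Witness: [ h h ]

Derivation 1: Op ⇒ [ Fact ] ⇒ [ Fact h ] ⇒ [ h h ]
Derivation 2: Op ⇒ [ Fact ] ⇒ [ h Fact ] ⇒ [ h h ]

Two distinct leftmost derivations for the same string.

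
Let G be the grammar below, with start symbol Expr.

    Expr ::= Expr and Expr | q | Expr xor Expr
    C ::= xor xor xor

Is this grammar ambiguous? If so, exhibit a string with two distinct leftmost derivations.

Witness: q and q and q

Derivation 1: Expr ⇒ Expr and Expr ⇒ Expr and Expr and Expr ⇒ q and Expr and Expr ⇒ q and q and Expr ⇒ q and q and q
Derivation 2: Expr ⇒ Expr and Expr ⇒ q and Expr ⇒ q and Expr and Expr ⇒ q and q and Expr ⇒ q and q and q

Two distinct leftmost derivations for the same string.

Ambiguous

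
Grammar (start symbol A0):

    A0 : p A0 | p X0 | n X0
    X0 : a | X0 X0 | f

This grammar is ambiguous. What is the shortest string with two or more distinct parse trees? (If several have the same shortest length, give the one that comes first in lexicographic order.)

length 2: no string has ≥2 trees
length 3: no string has ≥2 trees
length 4: n a a a has 2 parse trees

Two derivations of n a a a:
  A0 ⇒ n X0 ⇒ n X0 X0 ⇒ n a X0 ⇒ n a X0 X0 ⇒ n a a X0 ⇒ n a a a
  A0 ⇒ n X0 ⇒ n X0 X0 ⇒ n X0 X0 X0 ⇒ n a X0 X0 ⇒ n a a X0 ⇒ n a a a

n a a a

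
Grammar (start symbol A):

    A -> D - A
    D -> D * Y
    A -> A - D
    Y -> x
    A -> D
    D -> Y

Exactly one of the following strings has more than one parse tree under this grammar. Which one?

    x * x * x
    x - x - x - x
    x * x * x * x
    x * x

x - x - x - x

x * x * x: 1 tree
x - x - x - x: 8 trees
x * x * x * x: 1 tree
x * x: 1 tree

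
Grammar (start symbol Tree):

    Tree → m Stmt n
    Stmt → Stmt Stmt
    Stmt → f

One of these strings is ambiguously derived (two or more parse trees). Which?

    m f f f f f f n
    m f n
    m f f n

m f f f f f f n

m f f f f f f n: 42 trees
m f n: 1 tree
m f f n: 1 tree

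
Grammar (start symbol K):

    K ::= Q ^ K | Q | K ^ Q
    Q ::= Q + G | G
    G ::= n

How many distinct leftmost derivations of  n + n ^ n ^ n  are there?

4

Parse trees for n + n ^ n ^ n:
  [K [Q [Q [G n]] + [G n]] ^ [K [Q [G n]] ^ [K [Q [G n]]]]]
  [K [Q [Q [G n]] + [G n]] ^ [K [K [Q [G n]]] ^ [Q [G n]]]]
  [K [K [Q [Q [G n]] + [G n]] ^ [K [Q [G n]]]] ^ [Q [G n]]]
  [K [K [K [Q [Q [G n]] + [G n]]] ^ [Q [G n]]] ^ [Q [G n]]]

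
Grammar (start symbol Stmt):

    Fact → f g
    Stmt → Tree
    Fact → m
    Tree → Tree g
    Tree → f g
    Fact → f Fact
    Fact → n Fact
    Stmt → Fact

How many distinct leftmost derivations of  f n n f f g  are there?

Parse trees for f n n f f g:
  [Stmt [Fact f [Fact n [Fact n [Fact f [Fact f g]]]]]]

1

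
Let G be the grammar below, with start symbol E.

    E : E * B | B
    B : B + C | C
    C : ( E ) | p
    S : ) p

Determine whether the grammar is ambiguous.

Unambiguous

(S is unreachable from E, so its rules don't affect L(E).) The grammar is stratified — E handles '*' (left-recursive), B handles '+', C atoms. Each operator has a fixed associativity and precedence level, so every string has one parse.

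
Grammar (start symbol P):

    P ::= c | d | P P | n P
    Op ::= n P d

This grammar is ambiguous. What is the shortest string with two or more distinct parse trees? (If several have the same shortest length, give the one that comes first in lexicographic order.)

length 1: no string has ≥2 trees
length 2: no string has ≥2 trees
length 3: c c c has 2 parse trees

Two derivations of c c c:
  P ⇒ P P ⇒ c P ⇒ c P P ⇒ c c P ⇒ c c c
  P ⇒ P P ⇒ P P P ⇒ c P P ⇒ c c P ⇒ c c c

c c c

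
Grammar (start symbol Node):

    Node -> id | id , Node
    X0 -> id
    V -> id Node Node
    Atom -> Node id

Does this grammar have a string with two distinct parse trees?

Only Node is reachable from Node; ignoring the rest: The reachable grammar is A → atom sep A | atom. Each atom is followed by either the separator (recurse) or end-of-string (stop) — no choice point.

Unambiguous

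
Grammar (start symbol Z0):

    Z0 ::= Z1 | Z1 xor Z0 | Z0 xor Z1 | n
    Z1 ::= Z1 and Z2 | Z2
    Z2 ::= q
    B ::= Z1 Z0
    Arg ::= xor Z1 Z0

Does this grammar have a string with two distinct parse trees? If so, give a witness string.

Ambiguous

Witness: q xor q

Derivation 1: Z0 ⇒ Z1 xor Z0 ⇒ Z2 xor Z0 ⇒ q xor Z0 ⇒ q xor Z1 ⇒ q xor Z2 ⇒ q xor q
Derivation 2: Z0 ⇒ Z0 xor Z1 ⇒ Z1 xor Z1 ⇒ Z2 xor Z1 ⇒ q xor Z1 ⇒ q xor Z2 ⇒ q xor q

Two distinct leftmost derivations for the same string.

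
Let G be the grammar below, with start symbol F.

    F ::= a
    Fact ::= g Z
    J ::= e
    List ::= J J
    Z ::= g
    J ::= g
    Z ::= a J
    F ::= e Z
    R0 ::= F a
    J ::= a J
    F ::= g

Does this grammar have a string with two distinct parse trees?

Unambiguous

Only F, Z, J are reachable from F; ignoring the rest: Each reachable nonterminal has at most one production per leading terminal, and all productions are right-linear; the derivation is determined token-by-token.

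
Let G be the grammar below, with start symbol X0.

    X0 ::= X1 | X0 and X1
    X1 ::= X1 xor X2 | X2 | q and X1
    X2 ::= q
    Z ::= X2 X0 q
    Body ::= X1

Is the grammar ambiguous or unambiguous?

Ambiguous

Witness: q and q

Derivation 1: X0 ⇒ X1 ⇒ q and X1 ⇒ q and X2 ⇒ q and q
Derivation 2: X0 ⇒ X0 and X1 ⇒ X1 and X1 ⇒ X2 and X1 ⇒ q and X1 ⇒ q and X2 ⇒ q and q

Two distinct leftmost derivations for the same string.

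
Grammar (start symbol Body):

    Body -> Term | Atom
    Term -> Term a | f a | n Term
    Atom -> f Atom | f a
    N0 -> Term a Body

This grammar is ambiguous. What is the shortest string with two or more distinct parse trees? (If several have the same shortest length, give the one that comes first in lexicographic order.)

length 2: f a has 2 parse trees

Two derivations of f a:
  Body ⇒ Term ⇒ f a
  Body ⇒ Atom ⇒ f a

f a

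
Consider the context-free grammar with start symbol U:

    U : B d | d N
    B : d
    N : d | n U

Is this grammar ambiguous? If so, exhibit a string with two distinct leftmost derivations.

Witness: d d

Derivation 1: U ⇒ B d ⇒ d d
Derivation 2: U ⇒ d N ⇒ d d

Two distinct leftmost derivations for the same string.

Ambiguous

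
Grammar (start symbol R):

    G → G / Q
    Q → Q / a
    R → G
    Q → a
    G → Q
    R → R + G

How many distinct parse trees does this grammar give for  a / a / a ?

Parse trees for a / a / a:
  [R [G [G [Q a]] / [Q [Q a] / a]]]
  [R [G [G [G [Q a]] / [Q a]] / [Q a]]]
  [R [G [G [Q [Q a] / a]] / [Q a]]]
  [R [G [Q [Q [Q a] / a] / a]]]

4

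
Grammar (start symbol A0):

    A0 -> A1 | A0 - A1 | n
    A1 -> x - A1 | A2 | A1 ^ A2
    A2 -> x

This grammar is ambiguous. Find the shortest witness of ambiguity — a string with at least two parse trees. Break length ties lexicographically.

x - x

length 1: no string has ≥2 trees
length 3: x - x has 2 parse trees

Two derivations of x - x:
  A0 ⇒ A1 ⇒ x - A1 ⇒ x - A2 ⇒ x - x
  A0 ⇒ A0 - A1 ⇒ A1 - A1 ⇒ A2 - A1 ⇒ x - A1 ⇒ x - A2 ⇒ x - x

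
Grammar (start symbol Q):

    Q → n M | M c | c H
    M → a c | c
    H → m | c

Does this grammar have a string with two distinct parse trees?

Ambiguous

Witness: c c

Derivation 1: Q ⇒ M c ⇒ c c
Derivation 2: Q ⇒ c H ⇒ c c

Two distinct leftmost derivations for the same string.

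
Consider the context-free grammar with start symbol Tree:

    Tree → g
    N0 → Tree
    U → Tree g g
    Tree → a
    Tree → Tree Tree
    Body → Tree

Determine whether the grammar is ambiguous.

Witness: a a a

Derivation 1: Tree ⇒ Tree Tree ⇒ a Tree ⇒ a Tree Tree ⇒ a a Tree ⇒ a a a
Derivation 2: Tree ⇒ Tree Tree ⇒ Tree Tree Tree ⇒ a Tree Tree ⇒ a a Tree ⇒ a a a

Two distinct leftmost derivations for the same string.

Ambiguous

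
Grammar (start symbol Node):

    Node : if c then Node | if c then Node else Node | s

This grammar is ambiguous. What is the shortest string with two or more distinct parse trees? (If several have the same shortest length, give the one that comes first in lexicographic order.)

length 1: no string has ≥2 trees
length 4: no string has ≥2 trees
length 6: no string has ≥2 trees
length 7: no string has ≥2 trees
length 9: if c then if c then s else s has 2 parse trees

Two derivations of if c then if c then s else s:
  Node ⇒ if c then Node ⇒ if c then if c then Node else Node ⇒ if c then if c then s else Node ⇒ if c then if c then s else s
  Node ⇒ if c then Node else Node ⇒ if c then if c then Node else Node ⇒ if c then if c then s else Node ⇒ if c then if c then s else s

if c then if c then s else s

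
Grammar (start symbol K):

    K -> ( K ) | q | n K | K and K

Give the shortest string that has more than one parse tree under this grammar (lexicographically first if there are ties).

length 1: no string has ≥2 trees
length 2: no string has ≥2 trees
length 3: no string has ≥2 trees
length 4: n q and q has 2 parse trees

Two derivations of n q and q:
  K ⇒ n K ⇒ n K and K ⇒ n q and K ⇒ n q and q
  K ⇒ K and K ⇒ n K and K ⇒ n q and K ⇒ n q and q

n q and q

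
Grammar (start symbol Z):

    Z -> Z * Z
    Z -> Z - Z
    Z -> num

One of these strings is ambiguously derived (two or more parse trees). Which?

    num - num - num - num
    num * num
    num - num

num - num - num - num: 5 trees
num * num: 1 tree
num - num: 1 tree

num - num - num - num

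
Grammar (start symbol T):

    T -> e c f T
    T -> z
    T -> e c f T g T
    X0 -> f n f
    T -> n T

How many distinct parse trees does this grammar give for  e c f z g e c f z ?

Parse trees for e c f z g e c f z:
  [T e c f [T z] g [T e c f [T z]]]

1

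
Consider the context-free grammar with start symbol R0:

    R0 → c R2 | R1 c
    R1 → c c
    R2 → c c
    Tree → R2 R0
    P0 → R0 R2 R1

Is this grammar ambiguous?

Ambiguous

Witness: c c c

Derivation 1: R0 ⇒ c R2 ⇒ c c c
Derivation 2: R0 ⇒ R1 c ⇒ c c c

Two distinct leftmost derivations for the same string.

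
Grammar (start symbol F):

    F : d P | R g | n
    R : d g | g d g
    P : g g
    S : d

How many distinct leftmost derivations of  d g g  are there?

2

Parse trees for d g g:
  [F d [P g g]]
  [F [R d g] g]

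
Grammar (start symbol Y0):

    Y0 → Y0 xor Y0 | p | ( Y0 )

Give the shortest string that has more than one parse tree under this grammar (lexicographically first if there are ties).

length 1: no string has ≥2 trees
length 3: no string has ≥2 trees
length 5: p xor p xor p has 2 parse trees

Two derivations of p xor p xor p:
  Y0 ⇒ Y0 xor Y0 ⇒ Y0 xor Y0 xor Y0 ⇒ p xor Y0 xor Y0 ⇒ p xor p xor Y0 ⇒ p xor p xor p
  Y0 ⇒ Y0 xor Y0 ⇒ p xor Y0 ⇒ p xor Y0 xor Y0 ⇒ p xor p xor Y0 ⇒ p xor p xor p

p xor p xor p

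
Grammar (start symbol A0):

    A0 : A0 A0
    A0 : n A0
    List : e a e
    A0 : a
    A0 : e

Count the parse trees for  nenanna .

Parse trees for nenanna:
  [A0 [A0 n [A0 e]] [A0 [A0 n [A0 a]] [A0 n [A0 n [A0 a]]]]]
  [A0 [A0 n [A0 e]] [A0 n [A0 [A0 a] [A0 n [A0 n [A0 a]]]]]]
  [A0 [A0 [A0 n [A0 e]] [A0 n [A0 a]]] [A0 n [A0 n [A0 a]]]]
  [A0 [A0 n [A0 [A0 e] [A0 n [A0 a]]]] [A0 n [A0 n [A0 a]]]]
  [A0 n [A0 [A0 e] [A0 [A0 n [A0 a]] [A0 n [A0 n [A0 a]]]]]]
  [A0 n [A0 [A0 e] [A0 n [A0 [A0 a] [A0 n [A0 n [A0 a]]]]]]]
  [A0 n [A0 [A0 [A0 e] [A0 n [A0 a]]] [A0 n [A0 n [A0 a]]]]]

7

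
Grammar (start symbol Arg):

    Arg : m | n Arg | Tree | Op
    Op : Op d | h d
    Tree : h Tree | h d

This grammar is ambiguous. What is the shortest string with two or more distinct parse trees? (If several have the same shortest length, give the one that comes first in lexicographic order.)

length 1: no string has ≥2 trees
length 2: h d has 2 parse trees

Two derivations of h d:
  Arg ⇒ Tree ⇒ h d
  Arg ⇒ Op ⇒ h d

h d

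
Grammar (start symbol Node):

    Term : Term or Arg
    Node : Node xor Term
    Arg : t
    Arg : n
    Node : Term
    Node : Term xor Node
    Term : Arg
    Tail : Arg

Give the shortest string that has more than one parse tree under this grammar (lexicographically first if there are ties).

n xor n

length 1: no string has ≥2 trees
length 3: n xor n has 2 parse trees

Two derivations of n xor n:
  Node ⇒ Node xor Term ⇒ Term xor Term ⇒ Arg xor Term ⇒ n xor Term ⇒ n xor Arg ⇒ n xor n
  Node ⇒ Term xor Node ⇒ Arg xor Node ⇒ n xor Node ⇒ n xor Term ⇒ n xor Arg ⇒ n xor n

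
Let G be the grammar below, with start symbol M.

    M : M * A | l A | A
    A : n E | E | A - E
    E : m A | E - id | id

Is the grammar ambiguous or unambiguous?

Witness: id - id

Derivation 1: M ⇒ A ⇒ E ⇒ E - id ⇒ id - id
Derivation 2: M ⇒ A ⇒ A - E ⇒ E - E ⇒ id - E ⇒ id - id

Two distinct leftmost derivations for the same string.

Ambiguous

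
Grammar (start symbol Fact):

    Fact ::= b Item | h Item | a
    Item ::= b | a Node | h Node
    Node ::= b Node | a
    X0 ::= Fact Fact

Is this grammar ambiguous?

Only Fact, Item, Node are reachable from Fact; ignoring the rest: The reachable rules are right-linear with at most one rule per (nonterminal, next-terminal) pair. Each input token forces the next rule, so parsing is deterministic.

Unambiguous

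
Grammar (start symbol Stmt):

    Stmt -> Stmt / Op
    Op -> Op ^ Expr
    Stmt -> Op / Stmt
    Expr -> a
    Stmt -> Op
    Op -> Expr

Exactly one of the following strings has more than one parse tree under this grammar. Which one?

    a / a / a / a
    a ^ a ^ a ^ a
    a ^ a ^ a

a / a / a / a: 8 trees
a ^ a ^ a ^ a: 1 tree
a ^ a ^ a: 1 tree

a / a / a / a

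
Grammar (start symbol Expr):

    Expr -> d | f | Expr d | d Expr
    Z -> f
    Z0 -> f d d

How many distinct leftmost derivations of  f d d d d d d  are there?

1

Parse trees for f d d d d d d:
  [Expr [Expr [Expr [Expr [Expr [Expr [Expr f] d] d] d] d] d] d]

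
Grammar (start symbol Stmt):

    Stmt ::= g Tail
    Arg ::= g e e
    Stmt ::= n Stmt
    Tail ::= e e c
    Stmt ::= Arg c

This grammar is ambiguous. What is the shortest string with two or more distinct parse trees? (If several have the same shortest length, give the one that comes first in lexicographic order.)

length 4: g e e c has 2 parse trees

Two derivations of g e e c:
  Stmt ⇒ g Tail ⇒ g e e c
  Stmt ⇒ Arg c ⇒ g e e c

g e e c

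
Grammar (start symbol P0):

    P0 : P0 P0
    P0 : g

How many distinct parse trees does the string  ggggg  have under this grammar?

Parse trees for ggggg (showing first 6 of 14):
  [P0 [P0 g] [P0 [P0 g] [P0 [P0 g] [P0 [P0 g] [P0 g]]]]]
  [P0 [P0 g] [P0 [P0 g] [P0 [P0 [P0 g] [P0 g]] [P0 g]]]]
  [P0 [P0 g] [P0 [P0 [P0 g] [P0 g]] [P0 [P0 g] [P0 g]]]]
  [P0 [P0 g] [P0 [P0 [P0 g] [P0 [P0 g] [P0 g]]] [P0 g]]]
  [P0 [P0 g] [P0 [P0 [P0 [P0 g] [P0 g]] [P0 g]] [P0 g]]]
  [P0 [P0 [P0 g] [P0 g]] [P0 [P0 g] [P0 [P0 g] [P0 g]]]]

14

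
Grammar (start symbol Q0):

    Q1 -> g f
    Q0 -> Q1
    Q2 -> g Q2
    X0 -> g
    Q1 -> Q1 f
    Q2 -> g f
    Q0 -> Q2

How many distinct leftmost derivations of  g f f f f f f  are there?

1

Parse trees for g f f f f f f:
  [Q0 [Q1 [Q1 [Q1 [Q1 [Q1 [Q1 g f] f] f] f] f] f]]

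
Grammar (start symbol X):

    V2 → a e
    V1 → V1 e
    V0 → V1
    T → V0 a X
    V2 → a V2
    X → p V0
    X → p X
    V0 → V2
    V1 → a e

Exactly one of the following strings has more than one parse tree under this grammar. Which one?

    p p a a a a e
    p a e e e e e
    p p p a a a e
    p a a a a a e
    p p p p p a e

p p a a a a e: 1 tree
p a e e e e e: 1 tree
p p p a a a e: 1 tree
p a a a a a e: 1 tree
p p p p p a e: 2 trees

p p p p p a e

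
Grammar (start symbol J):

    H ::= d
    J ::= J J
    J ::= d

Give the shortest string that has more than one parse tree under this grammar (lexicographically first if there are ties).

length 1: no string has ≥2 trees
length 2: no string has ≥2 trees
length 3: d d d has 2 parse trees

Two derivations of d d d:
  J ⇒ J J ⇒ J J J ⇒ d J J ⇒ d d J ⇒ d d d
  J ⇒ J J ⇒ d J ⇒ d J J ⇒ d d J ⇒ d d d

d d d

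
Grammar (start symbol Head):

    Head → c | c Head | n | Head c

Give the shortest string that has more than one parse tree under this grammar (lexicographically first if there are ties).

length 1: no string has ≥2 trees
length 2: c c has 2 parse trees

Two derivations of c c:
  Head ⇒ c Head ⇒ c c
  Head ⇒ Head c ⇒ c c

c c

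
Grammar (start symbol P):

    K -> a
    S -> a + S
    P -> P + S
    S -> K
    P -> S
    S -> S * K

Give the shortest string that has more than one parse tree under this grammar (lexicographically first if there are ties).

length 1: no string has ≥2 trees
length 3: a + a has 2 parse trees

Two derivations of a + a:
  P ⇒ P + S ⇒ S + S ⇒ K + S ⇒ a + S ⇒ a + K ⇒ a + a
  P ⇒ S ⇒ a + S ⇒ a + K ⇒ a + a

a + a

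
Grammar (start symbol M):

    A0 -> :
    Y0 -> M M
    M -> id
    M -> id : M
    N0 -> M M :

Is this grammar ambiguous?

Unambiguous

(Y0, A0, N0 are unreachable from M, so their rules don't affect L(M).) The reachable grammar is A → atom sep A | atom. Each atom is followed by either the separator (recurse) or end-of-string (stop) — no choice point.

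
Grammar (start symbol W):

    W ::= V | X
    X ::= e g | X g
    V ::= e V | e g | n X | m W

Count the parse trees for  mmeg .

Parse trees for mmeg:
  [W [V m [W [V m [W [V e g]]]]]]
  [W [V m [W [V m [W [X e g]]]]]]

2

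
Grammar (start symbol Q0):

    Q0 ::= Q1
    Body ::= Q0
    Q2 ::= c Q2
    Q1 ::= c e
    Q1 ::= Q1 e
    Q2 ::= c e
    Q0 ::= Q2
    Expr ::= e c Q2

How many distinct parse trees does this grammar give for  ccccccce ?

1

Parse trees for ccccccce:
  [Q0 [Q2 c [Q2 c [Q2 c [Q2 c [Q2 c [Q2 c [Q2 c e]]]]]]]]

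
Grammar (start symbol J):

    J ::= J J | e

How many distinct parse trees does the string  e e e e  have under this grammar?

5

Parse trees for e e e e:
  [J [J e] [J [J e] [J [J e] [J e]]]]
  [J [J e] [J [J [J e] [J e]] [J e]]]
  [J [J [J e] [J e]] [J [J e] [J e]]]
  [J [J [J e] [J [J e] [J e]]] [J e]]
  [J [J [J [J e] [J e]] [J e]] [J e]]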